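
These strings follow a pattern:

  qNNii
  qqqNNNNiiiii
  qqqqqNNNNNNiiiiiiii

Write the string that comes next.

The n-th term is 2n-1 q's then 2n N's then 3n-1 i's (n = 1, 2, …).
Setting n = 4 gives 7, 8, 11 characters in each block.

qqqqqqqNNNNNNNNiiiiiiiiiii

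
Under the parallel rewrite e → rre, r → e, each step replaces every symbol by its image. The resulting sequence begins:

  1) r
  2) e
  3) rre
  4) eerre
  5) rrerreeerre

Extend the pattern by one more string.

eerreeerrerrerreeerre

Apply φ to rrerreeerre symbol by symbol: r→e, r→e, e→rre, r→e, r→e, e→rre, e→rre, e→rre, r→e, r→e, e→rre; joined: e e rre e e rre rre rre e e rre.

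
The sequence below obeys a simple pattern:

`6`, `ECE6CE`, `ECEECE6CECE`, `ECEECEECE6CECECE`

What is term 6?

ECEECEECEECEECE6CECECECECE

Each term wraps the previous one in ECE on the left and CE on the right.
From ECEECEECE6CECECE, 2 further steps: ECEECEECE6CECECE → ECEECEECEECE6CECECECE → (answer).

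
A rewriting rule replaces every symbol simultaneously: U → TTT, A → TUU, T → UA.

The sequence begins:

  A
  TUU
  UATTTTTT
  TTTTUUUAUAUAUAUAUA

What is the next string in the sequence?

Replace each of the 18 characters of TTTTUUUAUAUAUAUAUA in place — UA UA UA UA TTT TTT TTT TUU TTT TUU TTT TUU TTT TUU TTT TUU TTT TUU — and concatenate.

UAUAUAUATTTTTTTTTTUUTTTTUUTTTTUUTTTTUUTTTTUUTTTTUU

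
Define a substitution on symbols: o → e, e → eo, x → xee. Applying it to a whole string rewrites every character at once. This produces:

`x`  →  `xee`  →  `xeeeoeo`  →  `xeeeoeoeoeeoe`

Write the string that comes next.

Rewriting the 13 symbols of xeeeoeoeoeeoe one by one yields xee eo eo eo e eo e eo e eo eo e eo; concatenated:

xeeeoeoeoeeoeeoeeoeoeeo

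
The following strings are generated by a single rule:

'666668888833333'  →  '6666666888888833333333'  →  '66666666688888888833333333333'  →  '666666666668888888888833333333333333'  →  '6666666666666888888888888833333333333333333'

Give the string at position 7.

Each string has the form 6^{2n+1} 8^{2n+1} 3^{3n-1}, where the shown terms are n = 2, 3, 4, 5, 6.
For term 7, n = 8, so the run lengths are 17, 17, 23.

666666666666666668888888888888888833333333333333333333333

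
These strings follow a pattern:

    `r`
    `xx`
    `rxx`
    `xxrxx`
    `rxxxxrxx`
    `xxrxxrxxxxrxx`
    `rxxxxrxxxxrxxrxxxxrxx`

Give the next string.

Each term (from the third on) is the two preceding terms concatenated in order: term 3 = r·xx = rxx.
So term 8 is xxrxxrxxxxrxx·rxxxxrxxxxrxxrxxxxrxx.

xxrxxrxxxxrxxrxxxxrxxxxrxxrxxxxrxx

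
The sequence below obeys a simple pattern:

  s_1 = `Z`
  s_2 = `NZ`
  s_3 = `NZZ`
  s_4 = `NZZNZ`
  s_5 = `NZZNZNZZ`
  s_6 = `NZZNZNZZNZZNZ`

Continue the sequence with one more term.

From term 3 onward, concatenate the last term with the second-to-last: NZ·Z = NZZ, NZZ·NZ = NZZNZ, …
Continuing: NZZNZNZZNZZNZ · NZZNZNZZ gives term 7.

NZZNZNZZNZZNZNZZNZNZZ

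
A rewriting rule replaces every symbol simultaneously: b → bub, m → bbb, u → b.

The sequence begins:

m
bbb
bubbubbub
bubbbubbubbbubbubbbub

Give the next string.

bubbbubbubbubbbubbubbbubbubbubbbubbubbbubbubbubbbub

φ(bubbbubbubbbubbubbbub) expands symbol-by-symbol to bub b bub bub bub b bub bub b bub bub bub b bub bub b bub bub bub b bub; joining the 21 pieces gives the next term.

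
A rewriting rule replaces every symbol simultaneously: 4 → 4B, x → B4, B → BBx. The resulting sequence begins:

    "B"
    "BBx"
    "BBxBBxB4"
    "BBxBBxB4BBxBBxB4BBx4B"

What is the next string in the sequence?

φ(BBxBBxB4BBxBBxB4BBx4B) expands symbol-by-symbol to BBx BBx B4 BBx BBx B4 BBx 4B BBx BBx B4 BBx BBx B4 BBx 4B BBx BBx B4 4B BBx; joining the 21 pieces gives the next term.

BBxBBxB4BBxBBxB4BBx4BBBxBBxB4BBxBBxB4BBx4BBBxBBxB44BBBx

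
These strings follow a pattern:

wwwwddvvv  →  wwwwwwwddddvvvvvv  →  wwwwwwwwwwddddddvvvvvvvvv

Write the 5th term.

Reading off run lengths: w runs 4, 7, 10; d runs 2, 4, 6; v runs 3, 6, 9 — each is linear in n (n = 1, 2, …).
For term 5, n = 5, so the run lengths are 16, 10, 15.

wwwwwwwwwwwwwwwwddddddddddvvvvvvvvvvvvvvv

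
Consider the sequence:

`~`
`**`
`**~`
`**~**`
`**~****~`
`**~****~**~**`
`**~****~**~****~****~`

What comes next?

**~****~**~****~****~**~****~**~**

Each term (from the third on) is the previous term followed by the one before it: term 3 = **·~ = **~.
Continuing: **~****~**~****~****~ · **~****~**~** gives term 8.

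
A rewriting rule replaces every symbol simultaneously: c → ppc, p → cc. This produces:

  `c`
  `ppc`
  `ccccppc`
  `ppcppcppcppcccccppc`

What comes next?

ccccppcccccppcccccppcccccppcppcppcppcppcccccppc

Replace each of the 19 characters of ppcppcppcppcccccppc in place — cc cc ppc cc cc ppc cc cc ppc cc cc ppc ppc ppc ppc ppc cc cc ppc — and concatenate.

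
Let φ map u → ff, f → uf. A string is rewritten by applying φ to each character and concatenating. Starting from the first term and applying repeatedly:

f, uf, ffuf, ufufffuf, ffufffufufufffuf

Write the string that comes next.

Rewriting the 16 symbols of ffufffufufufffuf one by one yields uf uf ff uf uf uf ff uf ff uf ff uf uf uf ff uf; concatenated:

ufufffufufufffufffufffufufufffuf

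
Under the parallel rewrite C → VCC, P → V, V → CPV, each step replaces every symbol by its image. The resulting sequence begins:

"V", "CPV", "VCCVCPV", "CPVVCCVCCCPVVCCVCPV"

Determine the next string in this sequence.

Applying the rule to each of the 19 symbols of CPVVCCVCCCPVVCCVCPV gives the pieces VCC V CPV CPV VCC VCC CPV VCC VCC VCC V CPV CPV VCC VCC CPV VCC V CPV, which concatenate to the answer.

VCCVCPVCPVVCCVCCCPVVCCVCCVCCVCPVCPVVCCVCCCPVVCCVCPV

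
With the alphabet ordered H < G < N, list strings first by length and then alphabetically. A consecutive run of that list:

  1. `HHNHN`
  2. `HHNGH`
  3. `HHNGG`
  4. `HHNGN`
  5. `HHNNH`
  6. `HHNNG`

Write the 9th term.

HGHHG

Stepping forward 3 times from HHNNG: HHNNG → HHNNN → HGHHH, then the target.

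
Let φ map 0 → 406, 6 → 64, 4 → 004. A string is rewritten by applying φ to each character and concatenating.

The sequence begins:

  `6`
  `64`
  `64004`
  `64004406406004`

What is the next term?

φ(64004406406004) expands symbol-by-symbol to 64 004 406 406 004 004 406 64 004 406 64 406 406 004; joining the 14 pieces gives the next term.

640044064060040044066400440664406406004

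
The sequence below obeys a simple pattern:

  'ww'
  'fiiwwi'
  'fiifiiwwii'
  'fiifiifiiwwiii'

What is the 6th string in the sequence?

fiifiifiifiifiiwwiiiii

Each term wraps the previous one in fii on the left and i on the right.
From fiifiifiiwwiii, 2 further steps: fiifiifiiwwiii → fiifiifiifiiwwiiii → (answer).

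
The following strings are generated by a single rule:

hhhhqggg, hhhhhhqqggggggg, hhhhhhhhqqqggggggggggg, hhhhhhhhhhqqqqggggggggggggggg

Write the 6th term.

hhhhhhhhhhhhhhqqqqqqggggggggggggggggggggggg

Reading off run lengths: h runs 4, 6, 8, 10; q runs 1, 2, 3, 4; g runs 3, 7, 11, 15 — each is linear in n (n = 1, 2, …).
At n = 6 the blocks have lengths 14, 6, 23.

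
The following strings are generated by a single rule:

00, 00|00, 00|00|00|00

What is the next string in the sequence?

s(k+1) = s(k)·|·s(k) — each term doubles the last with '|' between the halves.
Doubling 00|00|00|00 with '|' between the halves:

00|00|00|00|00|00|00|00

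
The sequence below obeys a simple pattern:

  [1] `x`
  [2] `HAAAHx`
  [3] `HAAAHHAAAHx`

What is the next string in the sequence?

HAAAHHAAAHHAAAHx

The strings grow by a fixed prefix HAAAH each time.
So the next term is HAAAH·HAAAHHAAAHx.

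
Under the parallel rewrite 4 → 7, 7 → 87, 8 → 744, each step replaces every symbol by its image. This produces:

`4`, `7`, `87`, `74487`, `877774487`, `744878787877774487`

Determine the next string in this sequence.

Replace each of the 18 characters of 744878787877774487 in place — 87 7 7 744 87 744 87 744 87 744 87 87 87 87 7 7 744 87 — and concatenate.

8777744877448774487744878787877774487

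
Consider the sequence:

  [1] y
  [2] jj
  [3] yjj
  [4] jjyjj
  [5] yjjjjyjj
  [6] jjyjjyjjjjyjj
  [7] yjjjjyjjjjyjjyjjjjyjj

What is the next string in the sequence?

jjyjjyjjjjyjjyjjjjyjjjjyjjyjjjjyjj

From term 3 onward, concatenate the second-to-last term with the last: y·jj = yjj, jj·yjj = jjyjj, …
The next term joins jjyjjyjjjjyjj and yjjjjyjjjjyjjyjjjjyjj.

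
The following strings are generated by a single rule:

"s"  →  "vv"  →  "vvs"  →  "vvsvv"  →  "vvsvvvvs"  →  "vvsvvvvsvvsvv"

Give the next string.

vvsvvvvsvvsvvvvsvvvvs

From term 3 onward, concatenate the last term with the second-to-last: vv·s = vvs, vvs·vv = vvsvv, …
The next term joins vvsvvvvsvvsvv and vvsvvvvs.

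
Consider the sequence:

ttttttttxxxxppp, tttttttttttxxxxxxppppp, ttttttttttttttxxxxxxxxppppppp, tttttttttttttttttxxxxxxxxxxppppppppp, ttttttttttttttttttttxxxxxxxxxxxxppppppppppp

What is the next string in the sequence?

tttttttttttttttttttttttxxxxxxxxxxxxxxppppppppppppp

The n-th term is 3n+2 t's then 2n x's then 2n-1 p's, where the shown terms are n = 2, 3, 4, 5, 6.
For the next term, n = 7, so the run lengths are 23, 14, 13.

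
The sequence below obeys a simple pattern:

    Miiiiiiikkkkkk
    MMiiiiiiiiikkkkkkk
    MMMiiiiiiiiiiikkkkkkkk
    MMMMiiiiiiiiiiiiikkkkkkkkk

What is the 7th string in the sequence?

MMMMMMMiiiiiiiiiiiiiiiiiiikkkkkkkkkkkk

Each string has the form M^{n-2} i^{2n+1} k^{n+3}, where the shown terms are n = 3, 4, 5, 6.
For term 7, n = 9, so the run lengths are 7, 19, 12.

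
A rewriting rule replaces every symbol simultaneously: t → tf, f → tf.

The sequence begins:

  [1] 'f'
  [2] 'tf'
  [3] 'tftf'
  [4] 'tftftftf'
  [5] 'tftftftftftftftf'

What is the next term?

Rewriting the 16 symbols of tftftftftftftftf one by one yields tf tf tf tf tf tf tf tf tf tf tf tf tf tf tf tf; concatenated:

tftftftftftftftftftftftftftftftf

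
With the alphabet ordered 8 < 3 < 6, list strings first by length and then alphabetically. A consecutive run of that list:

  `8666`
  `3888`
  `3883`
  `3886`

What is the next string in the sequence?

The successor of 3886 increments the rightmost position that isn't already 6 and resets every position after it to 8.

3838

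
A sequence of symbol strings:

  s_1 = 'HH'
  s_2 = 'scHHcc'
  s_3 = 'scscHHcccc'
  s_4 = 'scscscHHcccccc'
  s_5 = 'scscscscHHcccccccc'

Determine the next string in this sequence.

s(k+1) = sc·s(k)·cc, so each term gains sc as a prefix and cc as a suffix.
Applying this once more to scscscscHHcccccccc:

scscscscscHHcccccccccc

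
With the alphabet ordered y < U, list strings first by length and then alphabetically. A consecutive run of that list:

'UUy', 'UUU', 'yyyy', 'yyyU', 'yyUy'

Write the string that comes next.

The successor of yyUy increments the rightmost position that isn't already U and resets every position after it to y.

yyUU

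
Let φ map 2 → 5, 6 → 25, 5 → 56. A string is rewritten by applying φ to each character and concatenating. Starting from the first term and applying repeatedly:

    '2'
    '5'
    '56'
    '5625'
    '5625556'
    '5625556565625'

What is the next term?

562555656562556255625556

Replace each of the 13 characters of 5625556565625 in place — 56 25 5 56 56 56 25 56 25 56 25 5 56 — and concatenate.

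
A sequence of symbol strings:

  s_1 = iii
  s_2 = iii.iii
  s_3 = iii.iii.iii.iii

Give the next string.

iii.iii.iii.iii.iii.iii.iii.iii

Each string is two copies of the previous one joined by '.'.
So the next term is two copies of iii.iii.iii.iii with '.' between the halves.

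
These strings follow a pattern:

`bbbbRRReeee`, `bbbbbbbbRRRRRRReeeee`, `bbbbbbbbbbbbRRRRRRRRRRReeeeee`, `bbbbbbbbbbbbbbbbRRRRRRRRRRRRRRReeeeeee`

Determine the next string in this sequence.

bbbbbbbbbbbbbbbbbbbbRRRRRRRRRRRRRRRRRRReeeeeeee

The n-th term is 4n b's then 4n-1 R's then n+3 e's (n = 1, 2, …).
Setting n = 5 gives 20, 19, 8 characters in each block.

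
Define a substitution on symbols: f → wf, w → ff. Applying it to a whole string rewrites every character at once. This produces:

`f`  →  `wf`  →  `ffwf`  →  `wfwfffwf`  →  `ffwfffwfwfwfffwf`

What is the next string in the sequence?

Replace each of the 16 characters of ffwfffwfwfwfffwf in place — wf wf ff wf wf wf ff wf ff wf ff wf wf wf ff wf — and concatenate.

wfwfffwfwfwfffwfffwfffwfwfwfffwf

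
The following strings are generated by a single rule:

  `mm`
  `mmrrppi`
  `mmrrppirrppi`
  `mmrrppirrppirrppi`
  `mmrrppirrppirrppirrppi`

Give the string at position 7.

Each term is the previous one with rrppi appended.
From mmrrppirrppirrppirrppi, 2 further steps: mmrrppirrppirrppirrppi → mmrrppirrppirrppirrppirrppi → (answer).

mmrrppirrppirrppirrppirrppirrppi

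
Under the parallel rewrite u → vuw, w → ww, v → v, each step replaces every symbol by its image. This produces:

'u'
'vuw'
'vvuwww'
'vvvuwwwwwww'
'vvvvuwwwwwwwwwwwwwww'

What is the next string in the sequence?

Replace each of the 20 characters of vvvvuwwwwwwwwwwwwwww in place — v v v v vuw ww ww ww ww ww ww ww ww ww ww ww ww ww ww ww — and concatenate.

vvvvvuwwwwwwwwwwwwwwwwwwwwwwwwwwwwwww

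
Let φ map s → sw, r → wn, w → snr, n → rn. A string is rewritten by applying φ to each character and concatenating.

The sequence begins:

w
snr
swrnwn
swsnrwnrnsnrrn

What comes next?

swsnrswrnwnsnrrnwnrnswrnwnwnrn

φ(swsnrwnrnsnrrn) expands symbol-by-symbol to sw snr sw rn wn snr rn wn rn sw rn wn wn rn; joining the 14 pieces gives the next term.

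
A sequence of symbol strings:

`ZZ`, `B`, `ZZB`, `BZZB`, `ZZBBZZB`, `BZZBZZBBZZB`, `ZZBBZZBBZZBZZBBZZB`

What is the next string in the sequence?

BZZBZZBBZZBZZBBZZBBZZBZZBBZZB

From term 3 onward, concatenate the second-to-last term with the last: ZZ·B = ZZB, B·ZZB = BZZB, …
The next term joins BZZBZZBBZZB and ZZBBZZBBZZBZZBBZZB.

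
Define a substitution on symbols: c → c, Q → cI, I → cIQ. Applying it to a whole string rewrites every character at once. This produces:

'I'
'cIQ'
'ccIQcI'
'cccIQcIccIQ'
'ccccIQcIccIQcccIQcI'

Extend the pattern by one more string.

φ(ccccIQcIccIQcccIQcI) expands symbol-by-symbol to c c c c cIQ cI c cIQ c c cIQ cI c c c cIQ cI c cIQ; joining the 19 pieces gives the next term.

cccccIQcIccIQcccIQcIccccIQcIccIQ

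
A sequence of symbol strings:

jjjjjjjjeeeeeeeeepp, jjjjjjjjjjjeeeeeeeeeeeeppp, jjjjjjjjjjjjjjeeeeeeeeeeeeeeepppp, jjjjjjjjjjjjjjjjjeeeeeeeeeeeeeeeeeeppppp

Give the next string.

The n-th term is 3n+2 j's then 3n+3 e's then n p's, where the shown terms are n = 2, 3, 4, 5.
Setting n = 6 gives 20, 21, 6 characters in each block.

jjjjjjjjjjjjjjjjjjjjeeeeeeeeeeeeeeeeeeeeepppppp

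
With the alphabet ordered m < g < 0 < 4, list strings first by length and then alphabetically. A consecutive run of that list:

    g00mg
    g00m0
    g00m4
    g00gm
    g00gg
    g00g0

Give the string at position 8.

g000m

Advancing 2 positions from g00g0 through g00g0 → g00g4 reaches term 8.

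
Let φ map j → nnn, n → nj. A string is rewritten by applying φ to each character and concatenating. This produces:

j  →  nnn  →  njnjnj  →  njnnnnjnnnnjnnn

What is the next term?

Rewriting the 15 symbols of njnnnnjnnnnjnnn one by one yields nj nnn nj nj nj nj nnn nj nj nj nj nnn nj nj nj; concatenated:

njnnnnjnjnjnjnnnnjnjnjnjnnnnjnjnj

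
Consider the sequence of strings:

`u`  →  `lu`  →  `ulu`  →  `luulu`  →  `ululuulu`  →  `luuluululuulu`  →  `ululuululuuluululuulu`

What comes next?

This is a Fibonacci-style word recurrence s(k) = s(k−2)·s(k−1): e.g. u·lu = ulu.
So term 8 is luuluululuulu·ululuululuuluululuulu.

luuluululuuluululuululuuluululuulu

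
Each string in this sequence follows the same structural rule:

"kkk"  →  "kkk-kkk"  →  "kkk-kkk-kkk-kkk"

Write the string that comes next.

s(k+1) = s(k)·-·s(k) — each term doubles the last with '-' between the halves.
Doubling kkk-kkk-kkk-kkk with '-' between the halves:

kkk-kkk-kkk-kkk-kkk-kkk-kkk-kkk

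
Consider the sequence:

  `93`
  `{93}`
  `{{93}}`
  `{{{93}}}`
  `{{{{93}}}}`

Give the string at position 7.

Every step adds { to the front and } to the end of the previous string.
From {{{{93}}}}, 2 further steps: {{{{93}}}} → {{{{{93}}}}} → (answer).

{{{{{{93}}}}}}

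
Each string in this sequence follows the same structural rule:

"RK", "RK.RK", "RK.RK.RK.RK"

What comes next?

Each string is two copies of the previous one joined by '.'.
One more doubling of RK.RK.RK.RK gives the answer.

RK.RK.RK.RK.RK.RK.RK.RK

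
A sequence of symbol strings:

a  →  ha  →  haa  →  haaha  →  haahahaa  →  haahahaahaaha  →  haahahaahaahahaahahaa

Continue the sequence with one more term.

haahahaahaahahaahahaahaahahaahaaha

Each term (from the third on) is the previous term followed by the one before it: term 3 = ha·a = haa.
The next term joins haahahaahaahahaahahaa and haahahaahaaha.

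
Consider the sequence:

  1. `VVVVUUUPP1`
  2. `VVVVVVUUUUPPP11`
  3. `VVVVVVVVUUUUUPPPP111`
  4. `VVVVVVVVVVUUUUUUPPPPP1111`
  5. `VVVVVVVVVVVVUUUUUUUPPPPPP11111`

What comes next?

VVVVVVVVVVVVVVUUUUUUUUPPPPPPP111111

The n-th term is 2n+2 V's then n+2 U's then n+1 P's then n 1's (n = 1, 2, …).
Setting n = 6 gives 14, 8, 7, 6 characters in each block.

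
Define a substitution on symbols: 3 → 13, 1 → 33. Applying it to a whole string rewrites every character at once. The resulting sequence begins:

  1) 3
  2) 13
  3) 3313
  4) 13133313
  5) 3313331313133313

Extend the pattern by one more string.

Replace each of the 16 characters of 3313331313133313 in place — 13 13 33 13 13 13 33 13 33 13 33 13 13 13 33 13 — and concatenate.

13133313131333133313331313133313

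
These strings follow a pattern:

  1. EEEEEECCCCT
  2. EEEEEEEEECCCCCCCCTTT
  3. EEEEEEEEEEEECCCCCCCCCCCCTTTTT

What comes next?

The n-th term is 3n+3 E's then 4n C's then 2n-1 T's (n = 1, 2, …).
At n = 4 the blocks have lengths 15, 16, 7.

EEEEEEEEEEEEEEECCCCCCCCCCCCCCCCTTTTTTT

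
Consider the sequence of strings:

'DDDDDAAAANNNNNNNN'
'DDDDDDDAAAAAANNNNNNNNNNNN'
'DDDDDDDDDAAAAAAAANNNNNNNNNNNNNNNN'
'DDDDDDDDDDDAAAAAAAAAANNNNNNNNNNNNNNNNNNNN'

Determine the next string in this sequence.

The n-th term is 2n+1 D's then 2n A's then 4n N's, where the shown terms are n = 2, 3, 4, 5.
Setting n = 6 gives 13, 12, 24 characters in each block.

DDDDDDDDDDDDDAAAAAAAAAAAANNNNNNNNNNNNNNNNNNNNNNNN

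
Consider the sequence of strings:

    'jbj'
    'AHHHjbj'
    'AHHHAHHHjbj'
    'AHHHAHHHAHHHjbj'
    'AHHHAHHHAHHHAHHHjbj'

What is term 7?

Each term is the previous one with AHHH prepended.
From AHHHAHHHAHHHAHHHjbj, 2 further steps: AHHHAHHHAHHHAHHHjbj → AHHHAHHHAHHHAHHHAHHHjbj → (answer).

AHHHAHHHAHHHAHHHAHHHAHHHjbj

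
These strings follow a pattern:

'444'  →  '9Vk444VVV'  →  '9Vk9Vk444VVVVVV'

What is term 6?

Each term wraps the previous one in 9Vk on the left and VVV on the right.
From 9Vk9Vk444VVVVVV, 3 further steps: 9Vk9Vk444VVVVVV → 9Vk9Vk9Vk444VVVVVVVVV → 9Vk9Vk9Vk9Vk444VVVVVVVVVVVV → (answer).

9Vk9Vk9Vk9Vk9Vk444VVVVVVVVVVVVVVV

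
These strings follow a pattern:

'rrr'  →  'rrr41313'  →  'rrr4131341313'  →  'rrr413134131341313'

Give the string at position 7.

The strings grow by a fixed suffix 41313 each time.
From rrr413134131341313, 3 further steps: rrr413134131341313 → rrr41313413134131341313 → rrr4131341313413134131341313 → (answer).

rrr413134131341313413134131341313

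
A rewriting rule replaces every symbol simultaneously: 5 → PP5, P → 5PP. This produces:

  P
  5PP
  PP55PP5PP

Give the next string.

5PP5PPPP5PP55PP5PPPP55PP5PP

Apply φ to PP55PP5PP symbol by symbol: P→5PP, P→5PP, 5→PP5, 5→PP5, P→5PP, P→5PP, 5→PP5, P→5PP, P→5PP; joined: 5PP 5PP PP5 PP5 5PP 5PP PP5 5PP 5PP.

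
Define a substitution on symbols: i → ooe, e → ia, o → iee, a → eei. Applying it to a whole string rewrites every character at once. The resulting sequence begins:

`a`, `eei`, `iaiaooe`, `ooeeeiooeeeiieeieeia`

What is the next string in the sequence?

ieeieeiaiaiaooeieeieeiaiaiaooeooeiaiaooeiaiaooeeei

φ(ooeeeiooeeeiieeieeia) expands symbol-by-symbol to iee iee ia ia ia ooe iee iee ia ia ia ooe ooe ia ia ooe ia ia ooe eei; joining the 20 pieces gives the next term.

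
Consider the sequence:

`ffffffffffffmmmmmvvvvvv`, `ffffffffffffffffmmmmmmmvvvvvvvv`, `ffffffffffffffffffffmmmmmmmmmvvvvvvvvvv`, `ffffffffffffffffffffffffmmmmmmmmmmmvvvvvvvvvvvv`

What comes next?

ffffffffffffffffffffffffffffmmmmmmmmmmmmmvvvvvvvvvvvvvv

The n-th term is 4n f's then 2n-1 m's then 2n v's, where the shown terms are n = 3, 4, 5, 6.
Setting n = 7 gives 28, 13, 14 characters in each block.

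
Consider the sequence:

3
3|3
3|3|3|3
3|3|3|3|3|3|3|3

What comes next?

3|3|3|3|3|3|3|3|3|3|3|3|3|3|3|3

s(k+1) = s(k)·|·s(k) — each term doubles the last with '|' between the halves.
One more doubling of 3|3|3|3|3|3|3|3 gives the answer.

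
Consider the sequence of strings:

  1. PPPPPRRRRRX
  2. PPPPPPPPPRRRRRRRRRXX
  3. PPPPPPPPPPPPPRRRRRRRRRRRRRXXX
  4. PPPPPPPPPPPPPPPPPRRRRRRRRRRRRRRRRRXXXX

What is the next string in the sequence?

The n-th term is 4n+1 P's then 4n+1 R's then n X's (n = 1, 2, …).
For the next term, n = 5, so the run lengths are 21, 21, 5.

PPPPPPPPPPPPPPPPPPPPPRRRRRRRRRRRRRRRRRRRRRXXXXX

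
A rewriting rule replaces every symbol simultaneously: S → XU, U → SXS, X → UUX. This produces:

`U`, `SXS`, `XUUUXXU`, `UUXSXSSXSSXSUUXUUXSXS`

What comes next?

Replace each of the 21 characters of UUXSXSSXSSXSUUXUUXSXS in place — SXS SXS UUX XU UUX XU XU UUX XU XU UUX XU SXS SXS UUX SXS SXS UUX XU UUX XU — and concatenate.

SXSSXSUUXXUUUXXUXUUUXXUXUUUXXUSXSSXSUUXSXSSXSUUXXUUUXXU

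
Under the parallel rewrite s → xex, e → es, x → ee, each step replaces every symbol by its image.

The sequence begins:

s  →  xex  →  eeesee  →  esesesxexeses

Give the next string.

Applying the rule to each of the 13 symbols of esesesxexeses gives the pieces es xex es xex es xex ee es ee es xex es xex, which concatenate to the answer.

esxexesxexesxexeeeseeesxexesxex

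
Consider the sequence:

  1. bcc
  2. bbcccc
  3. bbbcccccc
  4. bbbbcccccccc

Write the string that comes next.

bbbbbcccccccccc

Term n consists of n b's, followed by 2n c's (n = 1, 2, …).
For the next term, n = 5, so the run lengths are 5, 10.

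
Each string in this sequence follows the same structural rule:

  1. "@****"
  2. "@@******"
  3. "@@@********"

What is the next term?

The n-th term is n-1 @'s then 2n *'s, where the shown terms are n = 2, 3, 4.
Setting n = 5 gives 4, 10 characters in each block.

@@@@**********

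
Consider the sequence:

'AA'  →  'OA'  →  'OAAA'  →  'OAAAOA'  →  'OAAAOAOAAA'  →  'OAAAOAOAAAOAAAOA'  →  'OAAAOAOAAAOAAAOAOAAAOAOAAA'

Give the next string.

This is a Fibonacci-style word recurrence s(k) = s(k−1)·s(k−2): e.g. OA·AA = OAAA.
So term 8 is OAAAOAOAAAOAAAOAOAAAOAOAAA·OAAAOAOAAAOAAAOA.

OAAAOAOAAAOAAAOAOAAAOAOAAAOAAAOAOAAAOAAAOA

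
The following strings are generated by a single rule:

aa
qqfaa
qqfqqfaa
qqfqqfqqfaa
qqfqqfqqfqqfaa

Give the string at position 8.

The strings grow by a fixed prefix qqf each time.
From qqfqqfqqfqqfaa, 3 further steps: qqfqqfqqfqqfaa → qqfqqfqqfqqfqqfaa → qqfqqfqqfqqfqqfqqfaa → (answer).

qqfqqfqqfqqfqqfqqfqqfaa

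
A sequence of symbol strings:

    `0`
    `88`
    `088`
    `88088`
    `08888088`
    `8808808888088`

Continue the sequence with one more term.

Each term (from the third on) is the two preceding terms concatenated in order: term 3 = 0·88 = 088.
So term 7 is 08888088·8808808888088.

088880888808808888088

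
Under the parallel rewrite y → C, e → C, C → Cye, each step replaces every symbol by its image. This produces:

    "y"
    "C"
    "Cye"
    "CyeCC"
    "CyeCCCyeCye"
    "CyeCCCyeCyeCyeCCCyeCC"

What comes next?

CyeCCCyeCyeCyeCCCyeCCCyeCCCyeCyeCyeCCCyeCye

Applying the rule to each of the 21 symbols of CyeCCCyeCyeCyeCCCyeCC gives the pieces Cye C C Cye Cye Cye C C Cye C C Cye C C Cye Cye Cye C C Cye Cye, which concatenate to the answer.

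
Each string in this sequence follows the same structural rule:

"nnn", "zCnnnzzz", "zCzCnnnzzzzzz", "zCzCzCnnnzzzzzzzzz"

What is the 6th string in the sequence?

s(k+1) = zC·s(k)·zzz, so each term gains zC as a prefix and zzz as a suffix.
From zCzCzCnnnzzzzzzzzz, 2 further steps: zCzCzCnnnzzzzzzzzz → zCzCzCzCnnnzzzzzzzzzzzz → (answer).

zCzCzCzCzCnnnzzzzzzzzzzzzzzz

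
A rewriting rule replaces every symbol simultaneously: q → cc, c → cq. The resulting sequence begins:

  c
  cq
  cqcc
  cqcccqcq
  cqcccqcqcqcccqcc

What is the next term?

Rewriting the 16 symbols of cqcccqcqcqcccqcc one by one yields cq cc cq cq cq cc cq cc cq cc cq cq cq cc cq cq; concatenated:

cqcccqcqcqcccqcccqcccqcqcqcccqcq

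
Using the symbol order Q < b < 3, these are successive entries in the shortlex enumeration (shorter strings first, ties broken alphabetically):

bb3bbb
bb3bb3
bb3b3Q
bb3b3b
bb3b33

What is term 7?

Advancing 2 positions from bb3b33 through bb3b33 → bb33QQ reaches term 7.

bb33Qb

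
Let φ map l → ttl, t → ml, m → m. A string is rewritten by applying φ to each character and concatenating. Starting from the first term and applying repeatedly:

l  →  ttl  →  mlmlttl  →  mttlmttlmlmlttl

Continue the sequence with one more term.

Rewriting the 15 symbols of mttlmttlmlmlttl one by one yields m ml ml ttl m ml ml ttl m ttl m ttl ml ml ttl; concatenated:

mmlmlttlmmlmlttlmttlmttlmlmlttl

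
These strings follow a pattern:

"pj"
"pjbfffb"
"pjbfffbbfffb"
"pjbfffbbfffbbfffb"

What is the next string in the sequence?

Every step adds bfffb to the end: s(k+1) = s(k)·bfffb.
Applying this once more to pjbfffbbfffbbfffb:

pjbfffbbfffbbfffbbfffb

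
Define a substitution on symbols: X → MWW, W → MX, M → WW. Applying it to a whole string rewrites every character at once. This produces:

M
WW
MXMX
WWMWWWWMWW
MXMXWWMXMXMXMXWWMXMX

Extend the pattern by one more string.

Applying the rule to each of the 20 symbols of MXMXWWMXMXMXMXWWMXMX gives the pieces WW MWW WW MWW MX MX WW MWW WW MWW WW MWW WW MWW MX MX WW MWW WW MWW, which concatenate to the answer.

WWMWWWWMWWMXMXWWMWWWWMWWWWMWWWWMWWMXMXWWMWWWWMWW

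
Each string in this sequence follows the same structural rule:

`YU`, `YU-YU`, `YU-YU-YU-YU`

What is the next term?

s(k+1) = s(k)·-·s(k) — each term doubles the last with '-' between the halves.
Doubling YU-YU-YU-YU with '-' between the halves:

YU-YU-YU-YU-YU-YU-YU-YU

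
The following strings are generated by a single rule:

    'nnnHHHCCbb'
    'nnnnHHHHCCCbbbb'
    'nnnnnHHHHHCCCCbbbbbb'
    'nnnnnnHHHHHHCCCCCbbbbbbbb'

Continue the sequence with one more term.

nnnnnnnHHHHHHHCCCCCCbbbbbbbbbb

Term n consists of n+2 n's, followed by n+2 H's, followed by n+1 C's, followed by 2n b's (n = 1, 2, …).
For the next term, n = 5, so the run lengths are 7, 7, 6, 10.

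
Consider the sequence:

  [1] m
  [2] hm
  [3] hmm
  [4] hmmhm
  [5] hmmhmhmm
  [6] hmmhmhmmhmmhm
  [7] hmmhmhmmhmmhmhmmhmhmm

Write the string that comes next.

hmmhmhmmhmmhmhmmhmhmmhmmhmhmmhmmhm

Each term (from the third on) is the previous term followed by the one before it: term 3 = hm·m = hmm.
So term 8 is hmmhmhmmhmmhmhmmhmhmm·hmmhmhmmhmmhm.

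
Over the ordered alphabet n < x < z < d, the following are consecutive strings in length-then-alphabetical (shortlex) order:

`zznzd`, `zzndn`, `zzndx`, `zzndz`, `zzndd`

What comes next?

zzxnn

Find the rightmost character of zzndd below d, bump it to the next letter, and reset everything to its right to n.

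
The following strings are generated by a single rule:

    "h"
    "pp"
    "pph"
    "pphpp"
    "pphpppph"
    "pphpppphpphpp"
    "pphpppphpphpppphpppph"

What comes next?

This is a Fibonacci-style word recurrence s(k) = s(k−1)·s(k−2): e.g. pp·h = pph.
Continuing: pphpppphpphpppphpppph · pphpppphpphpp gives term 8.

pphpppphpphpppphpppphpphpppphpphpp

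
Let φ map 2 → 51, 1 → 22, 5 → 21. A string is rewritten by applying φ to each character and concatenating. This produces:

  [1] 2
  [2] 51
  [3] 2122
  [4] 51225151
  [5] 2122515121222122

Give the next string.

Replace each of the 16 characters of 2122515121222122 in place — 51 22 51 51 21 22 21 22 51 22 51 51 51 22 51 51 — and concatenate.

51225151212221225122515151225151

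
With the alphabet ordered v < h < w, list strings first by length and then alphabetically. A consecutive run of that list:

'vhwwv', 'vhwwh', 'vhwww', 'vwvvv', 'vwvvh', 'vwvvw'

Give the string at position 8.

Advancing 2 positions from vwvvw through vwvvw → vwvhv reaches term 8.

vwvhh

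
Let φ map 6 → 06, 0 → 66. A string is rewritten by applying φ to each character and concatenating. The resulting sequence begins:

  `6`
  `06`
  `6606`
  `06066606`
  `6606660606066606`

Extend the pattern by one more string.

Replace each of the 16 characters of 6606660606066606 in place — 06 06 66 06 06 06 66 06 66 06 66 06 06 06 66 06 — and concatenate.

06066606060666066606660606066606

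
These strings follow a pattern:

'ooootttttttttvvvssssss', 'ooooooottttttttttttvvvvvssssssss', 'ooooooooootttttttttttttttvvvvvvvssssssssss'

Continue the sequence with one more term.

Term n consists of 3n-2 o's, followed by 3n+3 t's, followed by 2n-1 v's, followed by 2n+2 s's, where the shown terms are n = 2, 3, 4.
At n = 5 the blocks have lengths 13, 18, 9, 12.

ooooooooooooottttttttttttttttttvvvvvvvvvssssssssssss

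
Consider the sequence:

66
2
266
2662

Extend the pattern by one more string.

Each term (from the third on) is the previous term followed by the one before it: term 3 = 2·66 = 266.
The next term joins 2662 and 266.

2662266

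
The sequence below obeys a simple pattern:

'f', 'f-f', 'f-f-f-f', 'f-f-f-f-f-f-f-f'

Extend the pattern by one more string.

Every step duplicates the string with '-' between the halves.
One more doubling of f-f-f-f-f-f-f-f gives the answer.

f-f-f-f-f-f-f-f-f-f-f-f-f-f-f-f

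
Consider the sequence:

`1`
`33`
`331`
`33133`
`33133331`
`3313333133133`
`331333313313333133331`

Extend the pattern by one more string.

From term 3 onward, concatenate the last term with the second-to-last: 33·1 = 331, 331·33 = 33133, …
Continuing: 331333313313333133331 · 3313333133133 gives term 8.

3313333133133331333313313333133133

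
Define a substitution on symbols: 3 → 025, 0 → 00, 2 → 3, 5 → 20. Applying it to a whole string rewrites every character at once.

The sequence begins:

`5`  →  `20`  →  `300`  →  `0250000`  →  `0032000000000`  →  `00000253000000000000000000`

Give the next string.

Replace each of the 26 characters of 00000253000000000000000000 in place — 00 00 00 00 00 3 20 025 00 00 00 00 00 00 00 00 00 00 00 00 00 00 00 00 00 00 — and concatenate.

0000000000320025000000000000000000000000000000000000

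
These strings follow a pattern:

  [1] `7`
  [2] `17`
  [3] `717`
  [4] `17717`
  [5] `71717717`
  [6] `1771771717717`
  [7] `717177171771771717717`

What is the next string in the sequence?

1771771717717717177171771771717717

From term 3 onward, concatenate the second-to-last term with the last: 7·17 = 717, 17·717 = 17717, …
The next term joins 1771771717717 and 717177171771771717717.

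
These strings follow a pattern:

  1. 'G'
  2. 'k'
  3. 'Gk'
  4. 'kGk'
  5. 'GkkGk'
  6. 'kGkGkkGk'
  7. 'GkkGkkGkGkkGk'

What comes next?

Each term (from the third on) is the two preceding terms concatenated in order: term 3 = G·k = Gk.
So term 8 is kGkGkkGk·GkkGkkGkGkkGk.

kGkGkkGkGkkGkkGkGkkGk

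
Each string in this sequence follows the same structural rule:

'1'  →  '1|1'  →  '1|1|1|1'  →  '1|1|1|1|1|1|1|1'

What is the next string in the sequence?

s(k+1) = s(k)·|·s(k) — each term doubles the last with '|' between the halves.
Doubling 1|1|1|1|1|1|1|1 with '|' between the halves:

1|1|1|1|1|1|1|1|1|1|1|1|1|1|1|1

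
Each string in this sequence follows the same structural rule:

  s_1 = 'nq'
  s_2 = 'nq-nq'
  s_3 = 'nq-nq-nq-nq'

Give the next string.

s(k+1) = s(k)·-·s(k) — each term doubles the last with '-' between the halves.
Doubling nq-nq-nq-nq with '-' between the halves:

nq-nq-nq-nq-nq-nq-nq-nq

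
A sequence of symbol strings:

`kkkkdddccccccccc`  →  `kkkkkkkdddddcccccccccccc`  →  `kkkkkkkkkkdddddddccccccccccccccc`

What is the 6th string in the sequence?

Each string has the form k^{3n-2} d^{2n-1} c^{3n+3}, where the shown terms are n = 2, 3, 4.
At n = 7 the blocks have lengths 19, 13, 24.

kkkkkkkkkkkkkkkkkkkdddddddddddddcccccccccccccccccccccccc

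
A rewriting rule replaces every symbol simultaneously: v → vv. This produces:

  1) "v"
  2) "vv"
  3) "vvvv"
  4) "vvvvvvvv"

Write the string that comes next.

Rewriting each symbol of vvvvvvvv: v→vv, v→vv, v→vv, v→vv, v→vv, v→vv, v→vv, v→vv, which concatenates to vv vv vv vv vv vv vv vv.

vvvvvvvvvvvvvvvv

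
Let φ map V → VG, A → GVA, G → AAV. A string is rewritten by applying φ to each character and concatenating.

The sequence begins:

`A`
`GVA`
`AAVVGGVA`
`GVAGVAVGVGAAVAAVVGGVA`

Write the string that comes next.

Rewriting the 21 symbols of GVAGVAVGVGAAVAAVVGGVA one by one yields AAV VG GVA AAV VG GVA VG AAV VG AAV GVA GVA VG GVA GVA VG VG AAV AAV VG GVA; concatenated:

AAVVGGVAAAVVGGVAVGAAVVGAAVGVAGVAVGGVAGVAVGVGAAVAAVVGGVA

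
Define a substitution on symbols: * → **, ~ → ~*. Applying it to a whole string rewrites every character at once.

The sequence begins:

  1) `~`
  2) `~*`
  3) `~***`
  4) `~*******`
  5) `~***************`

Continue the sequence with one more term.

φ(~***************) expands symbol-by-symbol to ~* ** ** ** ** ** ** ** ** ** ** ** ** ** ** **; joining the 16 pieces gives the next term.

~*******************************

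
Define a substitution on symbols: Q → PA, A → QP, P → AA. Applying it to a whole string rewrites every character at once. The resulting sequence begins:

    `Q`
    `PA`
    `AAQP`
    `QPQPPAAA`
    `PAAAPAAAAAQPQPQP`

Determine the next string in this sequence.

AAQPQPQPAAQPQPQPQPQPPAAAPAAAPAAA

φ(PAAAPAAAAAQPQPQP) expands symbol-by-symbol to AA QP QP QP AA QP QP QP QP QP PA AA PA AA PA AA; joining the 16 pieces gives the next term.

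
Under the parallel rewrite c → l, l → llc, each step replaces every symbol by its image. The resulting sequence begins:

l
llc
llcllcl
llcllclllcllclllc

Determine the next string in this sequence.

Replace each of the 17 characters of llcllclllcllclllc in place — llc llc l llc llc l llc llc llc l llc llc l llc llc llc l — and concatenate.

llcllclllcllclllcllcllclllcllclllcllcllcl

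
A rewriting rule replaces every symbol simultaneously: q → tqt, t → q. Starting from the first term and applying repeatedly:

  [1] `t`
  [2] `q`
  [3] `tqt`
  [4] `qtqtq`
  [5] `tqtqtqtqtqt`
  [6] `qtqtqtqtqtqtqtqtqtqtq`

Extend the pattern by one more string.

Replace each of the 21 characters of qtqtqtqtqtqtqtqtqtqtq in place — tqt q tqt q tqt q tqt q tqt q tqt q tqt q tqt q tqt q tqt q tqt — and concatenate.

tqtqtqtqtqtqtqtqtqtqtqtqtqtqtqtqtqtqtqtqtqt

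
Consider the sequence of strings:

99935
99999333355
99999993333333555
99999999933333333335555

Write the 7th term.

99999999999999933333333333333333335555555

Each string has the form 9^{2n+1} 3^{3n-2} 5^{n} (n = 1, 2, …).
At n = 7 the blocks have lengths 15, 19, 7.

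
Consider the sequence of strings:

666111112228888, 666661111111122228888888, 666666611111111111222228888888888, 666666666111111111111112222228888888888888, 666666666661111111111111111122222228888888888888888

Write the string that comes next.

Each string has the form 6^{2n+1} 1^{3n+2} 2^{n+2} 8^{3n+1} (n = 1, 2, …).
For the next term, n = 6, so the run lengths are 13, 20, 8, 19.

666666666666611111111111111111111222222228888888888888888888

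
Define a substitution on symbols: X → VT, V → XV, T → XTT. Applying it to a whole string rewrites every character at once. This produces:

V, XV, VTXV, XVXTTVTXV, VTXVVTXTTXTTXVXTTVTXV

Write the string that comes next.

Rewriting the 21 symbols of VTXVVTXTTXTTXVXTTVTXV one by one yields XV XTT VT XV XV XTT VT XTT XTT VT XTT XTT VT XV VT XTT XTT XV XTT VT XV; concatenated:

XVXTTVTXVXVXTTVTXTTXTTVTXTTXTTVTXVVTXTTXTTXVXTTVTXV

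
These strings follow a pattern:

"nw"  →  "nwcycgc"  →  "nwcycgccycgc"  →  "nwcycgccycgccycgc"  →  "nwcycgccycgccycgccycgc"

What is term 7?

The strings grow by a fixed suffix cycgc each time.
From nwcycgccycgccycgccycgc, 2 further steps: nwcycgccycgccycgccycgc → nwcycgccycgccycgccycgccycgc → (answer).

nwcycgccycgccycgccycgccycgccycgc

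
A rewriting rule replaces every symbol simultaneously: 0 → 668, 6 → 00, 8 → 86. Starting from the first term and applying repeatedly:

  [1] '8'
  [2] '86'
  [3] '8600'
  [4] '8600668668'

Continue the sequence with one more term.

8600668668000086000086

Expanding 8600668668: 8→86, 6→00, 0→668, 0→668, 6→00, 6→00, 8→86, 6→00, 6→00, 8→86. Concatenated: 86 00 668 668 00 00 86 00 00 86.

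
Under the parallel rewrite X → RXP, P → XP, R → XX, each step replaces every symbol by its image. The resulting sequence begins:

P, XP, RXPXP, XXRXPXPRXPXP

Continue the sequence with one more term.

Rewriting each symbol of XXRXPXPRXPXP: X→RXP, X→RXP, R→XX, X→RXP, P→XP, X→RXP, P→XP, R→XX, X→RXP, P→XP, X→RXP, P→XP, which concatenates to RXP RXP XX RXP XP RXP XP XX RXP XP RXP XP.

RXPRXPXXRXPXPRXPXPXXRXPXPRXPXP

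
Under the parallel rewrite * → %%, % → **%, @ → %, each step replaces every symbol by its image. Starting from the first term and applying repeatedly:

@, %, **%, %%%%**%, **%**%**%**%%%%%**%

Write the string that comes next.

Rewriting the 19 symbols of **%**%**%**%%%%%**% one by one yields %% %% **% %% %% **% %% %% **% %% %% **% **% **% **% **% %% %% **%; concatenated:

%%%%**%%%%%**%%%%%**%%%%%**%**%**%**%**%%%%%**%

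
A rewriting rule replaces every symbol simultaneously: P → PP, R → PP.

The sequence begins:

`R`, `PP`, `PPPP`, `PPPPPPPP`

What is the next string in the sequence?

PPPPPPPPPPPPPPPP

Rewriting each symbol of PPPPPPPP: P→PP, P→PP, P→PP, P→PP, P→PP, P→PP, P→PP, P→PP, which concatenates to PP PP PP PP PP PP PP PP.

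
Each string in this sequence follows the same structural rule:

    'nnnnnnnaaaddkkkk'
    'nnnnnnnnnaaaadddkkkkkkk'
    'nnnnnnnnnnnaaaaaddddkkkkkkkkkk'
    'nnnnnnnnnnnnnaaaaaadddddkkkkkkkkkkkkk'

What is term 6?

nnnnnnnnnnnnnnnnnaaaaaaaadddddddkkkkkkkkkkkkkkkkkkk

Reading off run lengths: n runs 7, 9, 11, 13; a runs 3, 4, 5, 6; d runs 2, 3, 4, 5; k runs 4, 7, 10, 13 — each is linear in n, where the shown terms are n = 2, 3, 4, 5.
For term 6, n = 7, so the run lengths are 17, 8, 7, 19.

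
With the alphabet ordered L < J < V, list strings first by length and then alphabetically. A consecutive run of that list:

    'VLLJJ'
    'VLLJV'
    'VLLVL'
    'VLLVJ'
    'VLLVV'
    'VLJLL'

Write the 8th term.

Advancing 2 positions from VLJLL through VLJLL → VLJLJ reaches term 8.

VLJLV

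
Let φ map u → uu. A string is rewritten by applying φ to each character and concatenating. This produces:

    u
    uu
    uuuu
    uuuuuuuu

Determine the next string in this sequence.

Expanding uuuuuuuu: u→uu, u→uu, u→uu, u→uu, u→uu, u→uu, u→uu, u→uu. Concatenated: uu uu uu uu uu uu uu uu.

uuuuuuuuuuuuuuuu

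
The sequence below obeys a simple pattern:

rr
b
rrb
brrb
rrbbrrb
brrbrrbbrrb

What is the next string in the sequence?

rrbbrrbbrrbrrbbrrb

Each term (from the third on) is the two preceding terms concatenated in order: term 3 = rr·b = rrb.
So term 7 is rrbbrrb·brrbrrbbrrb.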